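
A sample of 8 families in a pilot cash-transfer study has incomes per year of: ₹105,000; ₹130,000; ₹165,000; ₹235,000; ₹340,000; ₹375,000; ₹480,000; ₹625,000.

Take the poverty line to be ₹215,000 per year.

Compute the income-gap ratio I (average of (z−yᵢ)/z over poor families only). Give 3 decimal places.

0.380

Below the line: ₹105,000, ₹130,000, ₹165,000 (q = 3 of N = 8).
Shortfall ratios (z−y)/z: 0.5116, 0.3953, 0.2326; sum = 1.139535.
The income-gap ratio divides by q (the poor only): 1.139535 / 3 = 0.380.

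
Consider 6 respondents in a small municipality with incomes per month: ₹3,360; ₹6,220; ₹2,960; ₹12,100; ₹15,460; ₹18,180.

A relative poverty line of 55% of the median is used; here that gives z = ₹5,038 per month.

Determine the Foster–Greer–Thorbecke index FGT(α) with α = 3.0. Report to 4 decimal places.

0.0179

Incomes under z: ₹2,960, ₹3,360 (q = 2 of N = 6).
Gap ratios (z−y)/z: (5038−2960)/5038 = 0.4125; (5038−3360)/5038 = 0.3331.
Raised to α = 3.0: 0.07017; 0.03695.
Sum = 0.107121; FGT(3.0) = 0.107121 / 6 = 0.0179.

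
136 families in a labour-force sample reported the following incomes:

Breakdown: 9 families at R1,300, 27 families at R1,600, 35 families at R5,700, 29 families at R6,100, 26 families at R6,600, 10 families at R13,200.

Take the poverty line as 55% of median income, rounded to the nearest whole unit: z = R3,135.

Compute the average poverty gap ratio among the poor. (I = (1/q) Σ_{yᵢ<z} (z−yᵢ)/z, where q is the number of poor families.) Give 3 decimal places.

Poor units: 9×R1,300, 27×R1,600 (q = 36 of N = 136).
Relative gaps: 0.5853 (×9), 0.4896 (×27); sum = 18.488038.
I averages over the q = 36 poor units only: 18.488038 / 36 = 0.514.

0.514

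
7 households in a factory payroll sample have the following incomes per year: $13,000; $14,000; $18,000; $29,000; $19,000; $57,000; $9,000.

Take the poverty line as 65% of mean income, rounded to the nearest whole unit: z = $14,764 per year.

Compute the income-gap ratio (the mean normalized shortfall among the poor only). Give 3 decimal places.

Below the line: $9,000, $13,000, $14,000 (q = 3 of N = 7).
Shortfall ratios (z−y)/z: 0.3904, 0.1195, 0.0517; sum = 0.561636.
I averages over the q = 3 poor units only: 0.561636 / 3 = 0.187.

0.187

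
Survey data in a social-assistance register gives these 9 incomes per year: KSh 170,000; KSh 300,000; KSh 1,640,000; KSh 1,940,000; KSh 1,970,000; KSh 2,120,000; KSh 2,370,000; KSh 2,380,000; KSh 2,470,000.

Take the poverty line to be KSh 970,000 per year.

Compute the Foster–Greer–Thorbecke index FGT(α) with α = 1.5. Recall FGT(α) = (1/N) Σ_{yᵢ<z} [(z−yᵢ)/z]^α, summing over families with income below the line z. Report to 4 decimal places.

Below z: KSh 170,000, KSh 300,000 (q = 2 of N = 9).
Gap ratios (z−y)/z: (970000−170000)/970000 = 0.8247; (970000−300000)/970000 = 0.6907.
Raised to α = 1.5: 0.74899; 0.57406.
Sum = 1.323049; FGT(1.5) = 1.323049 / 9 = 0.1470.

0.1470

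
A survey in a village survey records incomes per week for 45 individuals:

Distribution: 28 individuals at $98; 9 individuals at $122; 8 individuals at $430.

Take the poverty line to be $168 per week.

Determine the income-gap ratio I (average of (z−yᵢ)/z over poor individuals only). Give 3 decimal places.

0.382

Incomes under z: 28×$98, 9×$122 (q = 37 of N = 45).
Shortfall ratios (z−y)/z: 0.4167 (×28), 0.2738 (×9); sum = 14.130952.
I averages over the q = 37 poor units only: 14.130952 / 37 = 0.382.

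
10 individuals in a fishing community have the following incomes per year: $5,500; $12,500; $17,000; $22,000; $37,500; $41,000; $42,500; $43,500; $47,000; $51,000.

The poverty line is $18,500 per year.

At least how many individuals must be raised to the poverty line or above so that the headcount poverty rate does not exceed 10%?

2

Currently q = 3 of N = 10 are below the line (H = 0.300).
A headcount ratio of at most 10% allows at most ⌊0.10 × 10⌋ = 1 poor individuals.
So at least 3 − 1 = 2 must be lifted.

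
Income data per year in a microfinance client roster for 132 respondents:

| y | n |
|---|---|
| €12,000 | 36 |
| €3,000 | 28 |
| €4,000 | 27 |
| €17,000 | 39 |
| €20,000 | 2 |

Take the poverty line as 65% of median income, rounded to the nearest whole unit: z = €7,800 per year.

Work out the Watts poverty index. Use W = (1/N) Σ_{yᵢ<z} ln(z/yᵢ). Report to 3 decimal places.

0.339

Below z: 28×€3,000, 27×€4,000 (q = 55 of N = 132).
Log gaps: ln(7800/3000) = 0.9555 (×28); ln(7800/4000) = 0.6678 (×27).
W = 44.785714 / 132 = 0.339.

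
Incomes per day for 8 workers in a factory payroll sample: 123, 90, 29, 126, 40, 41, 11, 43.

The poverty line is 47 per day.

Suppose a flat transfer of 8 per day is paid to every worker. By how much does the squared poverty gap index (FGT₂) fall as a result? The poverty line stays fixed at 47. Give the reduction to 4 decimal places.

Before: below the line — 11, 29, 40, 41, 43; squared poverty gap index (FGT₂) = 0.097386.
After the 8 transfer: below the line — 19, 37; squared poverty gap index (FGT₂) = 0.050023.
Reduction = 0.097386 − 0.050023 = 0.0474.

0.0474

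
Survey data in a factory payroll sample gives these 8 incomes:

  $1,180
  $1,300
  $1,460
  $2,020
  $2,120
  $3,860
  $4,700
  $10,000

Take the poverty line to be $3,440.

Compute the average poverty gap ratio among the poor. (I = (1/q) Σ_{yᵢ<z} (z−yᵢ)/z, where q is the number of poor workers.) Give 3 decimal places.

Below z: $1,180, $1,300, $1,460, $2,020, $2,120 (q = 5 of N = 8).
Relative gaps: 0.6570, 0.6221, 0.5756, 0.4128, 0.3837; sum = 2.651163.
The income-gap ratio divides by q (the poor only): 2.651163 / 5 = 0.530.

0.530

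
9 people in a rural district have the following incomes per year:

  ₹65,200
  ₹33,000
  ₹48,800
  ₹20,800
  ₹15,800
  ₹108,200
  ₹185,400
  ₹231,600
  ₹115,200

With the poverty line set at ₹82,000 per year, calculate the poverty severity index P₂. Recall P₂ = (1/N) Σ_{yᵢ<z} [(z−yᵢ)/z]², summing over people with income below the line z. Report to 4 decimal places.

0.1969

Poor units: ₹15,800, ₹20,800, ₹33,000, ₹48,800, ₹65,200 (q = 5 of N = 9).
Normalized shortfalls: (82000−15800)/82000 = 0.8073; (82000−20800)/82000 = 0.7463; (82000−33000)/82000 = 0.5976; (82000−48800)/82000 = 0.4049; (82000−65200)/82000 = 0.2049.
Squared: 0.6518; 0.5570; 0.3571; 0.1639; 0.0420.
Sum = 1.771767; P₂ = 1.771767 / 9 = 0.1969.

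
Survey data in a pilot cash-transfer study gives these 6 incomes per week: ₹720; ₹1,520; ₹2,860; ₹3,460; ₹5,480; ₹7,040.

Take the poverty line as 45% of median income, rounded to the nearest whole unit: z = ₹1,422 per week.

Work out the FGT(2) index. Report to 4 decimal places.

Below z: ₹720 (q = 1 of N = 6).
Relative gaps: (1422−720)/1422 = 0.4937.
Squared: 0.2437.
Sum = 0.243711; P₂ = 0.243711 / 6 = 0.0406.

0.0406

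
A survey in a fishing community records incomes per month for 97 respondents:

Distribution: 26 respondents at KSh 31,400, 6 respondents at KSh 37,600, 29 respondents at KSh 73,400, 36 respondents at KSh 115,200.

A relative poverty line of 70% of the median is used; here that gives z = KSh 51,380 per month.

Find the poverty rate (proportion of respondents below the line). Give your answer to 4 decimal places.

0.3299

32 of the 97 respondents have income below KSh 51,380.
H = 32/97 = 0.3299.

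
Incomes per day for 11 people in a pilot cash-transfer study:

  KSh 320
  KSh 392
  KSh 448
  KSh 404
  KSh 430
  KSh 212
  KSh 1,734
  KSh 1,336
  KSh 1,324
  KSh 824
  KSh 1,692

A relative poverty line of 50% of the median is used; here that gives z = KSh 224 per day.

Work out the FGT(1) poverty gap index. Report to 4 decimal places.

0.0049

Below the line: KSh 212 (q = 1 of N = 11).
Shortfall ratios: (224−212)/224 = 0.0536.
Sum of shortfalls = 0.053571; P₁ averages over all N: 0.053571 / 11 = 0.0049.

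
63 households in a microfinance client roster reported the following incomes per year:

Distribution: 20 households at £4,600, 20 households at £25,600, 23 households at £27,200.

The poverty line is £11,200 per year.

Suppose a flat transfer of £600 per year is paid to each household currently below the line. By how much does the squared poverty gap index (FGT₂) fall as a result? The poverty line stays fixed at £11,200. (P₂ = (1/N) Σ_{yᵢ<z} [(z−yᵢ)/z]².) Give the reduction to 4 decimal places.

0.0191

Before: below the line — 20×£4,600; squared poverty gap index (FGT₂) = 0.110241.
After the £600 transfer: below the line — 20×£5,200; squared poverty gap index (FGT₂) = 0.091108.
Reduction = 0.110241 − 0.091108 = 0.0191.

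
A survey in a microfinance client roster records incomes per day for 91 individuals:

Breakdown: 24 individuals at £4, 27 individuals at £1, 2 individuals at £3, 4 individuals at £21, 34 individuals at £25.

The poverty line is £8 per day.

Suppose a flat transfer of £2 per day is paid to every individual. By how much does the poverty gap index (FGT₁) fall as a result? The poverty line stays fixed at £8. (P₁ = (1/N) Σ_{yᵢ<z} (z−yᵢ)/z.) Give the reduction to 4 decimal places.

Before: below the line — 27×£1, 2×£3, 24×£4; poverty gap index (FGT₁) = 0.405220.
After the £2 transfer: below the line — 27×£3, 2×£5, 24×£6; poverty gap index (FGT₁) = 0.259615.
Reduction = 0.405220 − 0.259615 = 0.1456.

0.1456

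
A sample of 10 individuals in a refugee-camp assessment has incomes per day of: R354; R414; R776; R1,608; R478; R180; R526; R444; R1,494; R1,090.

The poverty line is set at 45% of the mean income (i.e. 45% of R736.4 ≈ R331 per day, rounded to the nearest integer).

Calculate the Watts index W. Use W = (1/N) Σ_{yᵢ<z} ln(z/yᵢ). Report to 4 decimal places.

Incomes under z: R180 (q = 1 of N = 10).
Log shortfalls: ln(331/180) = 0.6092.
W = 0.609162 / 10 = 0.0609.

0.0609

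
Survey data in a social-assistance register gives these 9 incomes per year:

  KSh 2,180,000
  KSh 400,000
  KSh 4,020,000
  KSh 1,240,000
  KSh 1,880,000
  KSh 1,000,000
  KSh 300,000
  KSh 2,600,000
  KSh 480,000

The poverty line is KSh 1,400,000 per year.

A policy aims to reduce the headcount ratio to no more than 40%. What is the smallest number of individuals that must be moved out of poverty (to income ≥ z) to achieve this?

2

5 of the 9 individuals are poor, so H = 5/9 = 0.556.
A headcount ratio of at most 40% allows at most ⌊0.40 × 9⌋ = 3 poor individuals.
So at least 5 − 3 = 2 must be lifted.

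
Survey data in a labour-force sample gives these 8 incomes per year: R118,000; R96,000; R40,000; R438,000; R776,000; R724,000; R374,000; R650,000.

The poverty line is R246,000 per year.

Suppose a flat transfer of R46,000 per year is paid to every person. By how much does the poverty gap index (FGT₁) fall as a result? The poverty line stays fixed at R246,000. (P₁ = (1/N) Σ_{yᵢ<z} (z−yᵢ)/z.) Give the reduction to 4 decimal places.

Before: below the line — R40,000, R96,000, R118,000; poverty gap index (FGT₁) = 0.245935.
After the R46,000 transfer: below the line — R86,000, R142,000, R164,000; poverty gap index (FGT₁) = 0.175813.
Reduction = 0.245935 − 0.175813 = 0.0701.

0.0701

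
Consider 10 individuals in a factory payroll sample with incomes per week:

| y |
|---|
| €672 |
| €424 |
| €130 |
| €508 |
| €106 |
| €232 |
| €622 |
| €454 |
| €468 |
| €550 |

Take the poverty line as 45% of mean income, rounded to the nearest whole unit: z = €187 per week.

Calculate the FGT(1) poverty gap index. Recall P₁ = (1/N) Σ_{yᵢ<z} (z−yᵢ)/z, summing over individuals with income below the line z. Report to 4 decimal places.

Incomes under z: €106, €130 (q = 2 of N = 10).
Normalized shortfalls: (187−106)/187 = 0.4332; (187−130)/187 = 0.3048.
Σ = 0.737968. Dividing by the full population N = 10 gives P₁ = 0.0738.

0.0738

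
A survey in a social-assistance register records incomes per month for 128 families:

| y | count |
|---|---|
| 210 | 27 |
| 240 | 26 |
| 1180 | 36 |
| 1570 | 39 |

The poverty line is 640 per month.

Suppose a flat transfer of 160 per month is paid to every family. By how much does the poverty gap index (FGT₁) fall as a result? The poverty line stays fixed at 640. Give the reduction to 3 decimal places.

Before: below the line — 27×210, 26×240; poverty gap index (FGT₁) = 0.26868.
After the 160 transfer: below the line — 27×370, 26×400; poverty gap index (FGT₁) = 0.16516.
Reduction = 0.26868 − 0.16516 = 0.104.

0.104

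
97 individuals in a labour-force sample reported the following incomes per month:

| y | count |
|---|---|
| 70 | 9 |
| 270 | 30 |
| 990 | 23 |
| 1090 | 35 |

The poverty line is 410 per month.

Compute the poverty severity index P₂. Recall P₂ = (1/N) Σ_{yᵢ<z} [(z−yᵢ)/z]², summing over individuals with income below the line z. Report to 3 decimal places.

0.100

Below z: 9×70, 30×270 (q = 39 of N = 97).
Gap ratios (z−y)/z: (410−70)/410 = 0.8293 (×9); (410−270)/410 = 0.3415 (×30).
Squared: 0.6877 (×9); 0.1166 (×30).
Sum = 9.687091; P₂ = 9.687091 / 97 = 0.100.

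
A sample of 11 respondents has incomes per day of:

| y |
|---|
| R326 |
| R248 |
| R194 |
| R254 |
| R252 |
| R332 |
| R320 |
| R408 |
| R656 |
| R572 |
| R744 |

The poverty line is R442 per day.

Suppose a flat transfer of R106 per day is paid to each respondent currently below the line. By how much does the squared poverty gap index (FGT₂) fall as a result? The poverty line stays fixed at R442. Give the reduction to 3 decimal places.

Before: below the line — R194, R248, R252, R254, R320, R326, R332, R408; squared poverty gap index (FGT₂) = 0.09873.
After the R106 transfer: below the line — R300, R354, R358, R360, R426, R432, R438; squared poverty gap index (FGT₂) = 0.01957.
Reduction = 0.09873 − 0.01957 = 0.079.

0.079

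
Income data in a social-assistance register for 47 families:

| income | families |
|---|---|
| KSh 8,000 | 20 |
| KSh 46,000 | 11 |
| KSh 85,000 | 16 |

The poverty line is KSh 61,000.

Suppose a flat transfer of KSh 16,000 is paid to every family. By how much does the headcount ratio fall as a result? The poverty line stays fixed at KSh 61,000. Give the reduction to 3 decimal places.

Before: below the line — 20×KSh 8,000, 11×KSh 46,000; headcount ratio = 0.65957.
After the KSh 16,000 transfer: below the line — 20×KSh 24,000; headcount ratio = 0.42553.
Reduction = 0.65957 − 0.42553 = 0.234.

0.234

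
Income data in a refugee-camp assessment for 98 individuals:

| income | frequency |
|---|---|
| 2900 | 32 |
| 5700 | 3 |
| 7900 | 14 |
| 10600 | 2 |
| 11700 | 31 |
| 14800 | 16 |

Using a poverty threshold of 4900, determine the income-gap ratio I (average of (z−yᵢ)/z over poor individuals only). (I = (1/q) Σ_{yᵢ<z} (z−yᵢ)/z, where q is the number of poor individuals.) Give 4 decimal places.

0.4082

Poor units: 32×2900 (q = 32 of N = 98).
Relative gaps: 0.4082 (×32); sum = 13.061224.
I averages over the q = 32 poor units only: 13.061224 / 32 = 0.4082.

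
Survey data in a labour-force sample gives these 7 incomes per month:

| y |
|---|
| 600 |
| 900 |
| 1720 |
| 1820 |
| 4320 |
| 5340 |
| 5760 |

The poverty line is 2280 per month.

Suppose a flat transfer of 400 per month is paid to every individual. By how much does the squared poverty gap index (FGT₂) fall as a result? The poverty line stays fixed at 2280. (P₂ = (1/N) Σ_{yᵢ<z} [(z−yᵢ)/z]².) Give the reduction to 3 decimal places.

0.072

Before: below the line — 600, 900, 1720, 1820; squared poverty gap index (FGT₂) = 0.14433.
After the 400 transfer: below the line — 1000, 1300, 2120, 2220; squared poverty gap index (FGT₂) = 0.07222.
Reduction = 0.14433 − 0.07222 = 0.072.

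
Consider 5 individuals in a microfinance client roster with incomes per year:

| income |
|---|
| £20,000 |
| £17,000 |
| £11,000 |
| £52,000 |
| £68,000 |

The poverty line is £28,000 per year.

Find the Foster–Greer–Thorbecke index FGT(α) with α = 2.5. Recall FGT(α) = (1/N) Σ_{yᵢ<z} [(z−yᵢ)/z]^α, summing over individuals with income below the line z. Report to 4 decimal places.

0.0855

Incomes under z: £11,000, £17,000, £20,000 (q = 3 of N = 5).
Shortfall ratios: (28000−11000)/28000 = 0.6071; (28000−17000)/28000 = 0.3929; (28000−20000)/28000 = 0.2857.
Raised to α = 2.5: 0.28723; 0.09674; 0.04363.
Sum = 0.427598; FGT(2.5) = 0.427598 / 5 = 0.0855.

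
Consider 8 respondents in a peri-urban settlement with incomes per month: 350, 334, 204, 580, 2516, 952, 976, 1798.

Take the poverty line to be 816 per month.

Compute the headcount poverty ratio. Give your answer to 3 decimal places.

0.500

4 of the 8 respondents have income below 816.
H = 4/8 = 0.500.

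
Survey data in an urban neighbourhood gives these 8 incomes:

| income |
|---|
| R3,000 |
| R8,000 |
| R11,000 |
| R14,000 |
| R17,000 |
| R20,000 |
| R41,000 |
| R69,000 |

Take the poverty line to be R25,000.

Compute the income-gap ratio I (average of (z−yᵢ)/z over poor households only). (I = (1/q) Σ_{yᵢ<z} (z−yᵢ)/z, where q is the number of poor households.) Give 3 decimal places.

0.513

Below the line: R3,000, R8,000, R11,000, R14,000, R17,000, R20,000 (q = 6 of N = 8).
Relative gaps: 0.8800, 0.6800, 0.5600, 0.4400, 0.3200, 0.2000; sum = 3.080000.
The income-gap ratio divides by q (the poor only): 3.080000 / 6 = 0.513.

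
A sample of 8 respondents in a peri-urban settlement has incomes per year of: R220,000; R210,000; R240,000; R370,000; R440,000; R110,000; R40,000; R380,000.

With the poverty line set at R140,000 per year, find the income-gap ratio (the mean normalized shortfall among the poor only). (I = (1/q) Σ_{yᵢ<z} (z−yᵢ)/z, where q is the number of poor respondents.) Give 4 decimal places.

0.4643

Below z: R40,000, R110,000 (q = 2 of N = 8).
Shortfall ratios (z−y)/z: 0.7143, 0.2143; sum = 0.928571.
The income-gap ratio divides by q (the poor only): 0.928571 / 2 = 0.4643.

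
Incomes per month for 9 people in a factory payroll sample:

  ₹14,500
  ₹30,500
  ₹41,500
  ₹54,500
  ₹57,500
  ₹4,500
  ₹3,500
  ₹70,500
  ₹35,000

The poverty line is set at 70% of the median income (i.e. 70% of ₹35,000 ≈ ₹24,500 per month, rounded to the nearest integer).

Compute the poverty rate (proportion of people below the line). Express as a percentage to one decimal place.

33.3%

3 of the 9 people have income below ₹24,500.
H = 3/9 = 33.3%.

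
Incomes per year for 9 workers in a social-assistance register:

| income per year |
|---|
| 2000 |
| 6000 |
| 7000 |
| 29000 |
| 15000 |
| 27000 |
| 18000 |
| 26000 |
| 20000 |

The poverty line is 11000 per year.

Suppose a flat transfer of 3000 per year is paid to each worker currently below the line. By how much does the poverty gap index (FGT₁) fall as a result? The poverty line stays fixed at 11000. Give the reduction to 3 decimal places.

Before: below the line — 2000, 6000, 7000; poverty gap index (FGT₁) = 0.18182.
After the 3000 transfer: below the line — 5000, 9000, 10000; poverty gap index (FGT₁) = 0.09091.
Reduction = 0.18182 − 0.09091 = 0.091.

0.091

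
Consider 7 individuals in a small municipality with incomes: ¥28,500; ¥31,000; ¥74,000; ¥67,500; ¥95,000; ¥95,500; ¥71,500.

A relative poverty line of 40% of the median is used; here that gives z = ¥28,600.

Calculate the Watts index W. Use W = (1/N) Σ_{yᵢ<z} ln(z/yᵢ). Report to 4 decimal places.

Below the line: ¥28,500 (q = 1 of N = 7).
Log gaps: ln(28600/28500) = 0.0035.
W = 0.003503 / 7 = 0.0005.

0.0005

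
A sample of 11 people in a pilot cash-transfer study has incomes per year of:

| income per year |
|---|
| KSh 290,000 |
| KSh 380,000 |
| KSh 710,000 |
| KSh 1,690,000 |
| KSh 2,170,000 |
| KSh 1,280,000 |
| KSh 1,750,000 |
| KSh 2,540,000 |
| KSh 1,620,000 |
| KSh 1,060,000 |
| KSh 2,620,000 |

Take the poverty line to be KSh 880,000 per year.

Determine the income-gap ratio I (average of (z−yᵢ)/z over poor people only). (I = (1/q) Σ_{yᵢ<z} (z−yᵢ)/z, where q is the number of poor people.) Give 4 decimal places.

0.4773

Incomes under z: KSh 290,000, KSh 380,000, KSh 710,000 (q = 3 of N = 11).
Relative gaps: 0.6705, 0.5682, 0.1932; sum = 1.431818.
I averages over the q = 3 poor units only: 1.431818 / 3 = 0.4773.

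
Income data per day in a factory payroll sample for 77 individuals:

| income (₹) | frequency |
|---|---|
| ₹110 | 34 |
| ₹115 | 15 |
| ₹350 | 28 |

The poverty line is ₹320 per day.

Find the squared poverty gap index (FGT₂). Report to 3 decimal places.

0.270

Below z: 34×₹110, 15×₹115 (q = 49 of N = 77).
Normalized shortfalls: (320−110)/320 = 0.6562 (×34); (320−115)/320 = 0.6406 (×15).
Squared: 0.4307 (×34); 0.4104 (×15).
Sum = 20.798584; P₂ = 20.798584 / 77 = 0.270.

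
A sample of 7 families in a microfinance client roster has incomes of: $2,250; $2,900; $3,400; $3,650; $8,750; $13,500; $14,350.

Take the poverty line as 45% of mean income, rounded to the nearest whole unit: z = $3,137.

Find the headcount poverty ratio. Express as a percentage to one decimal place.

2 of the 7 families have income below $3,137.
H = 2/7 = 28.6%.

28.6%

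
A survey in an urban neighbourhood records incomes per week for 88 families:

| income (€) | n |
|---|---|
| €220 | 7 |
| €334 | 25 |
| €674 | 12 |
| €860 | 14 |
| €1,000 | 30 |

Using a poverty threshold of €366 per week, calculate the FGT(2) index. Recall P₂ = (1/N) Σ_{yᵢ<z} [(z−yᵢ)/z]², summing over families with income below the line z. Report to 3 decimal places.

Below the line: 7×€220, 25×€334 (q = 32 of N = 88).
Relative gaps: (366−220)/366 = 0.3989 (×7); (366−334)/366 = 0.0874 (×25).
Squared: 0.1591 (×7); 0.0076 (×25).
Sum = 1.304996; P₂ = 1.304996 / 88 = 0.015.

0.015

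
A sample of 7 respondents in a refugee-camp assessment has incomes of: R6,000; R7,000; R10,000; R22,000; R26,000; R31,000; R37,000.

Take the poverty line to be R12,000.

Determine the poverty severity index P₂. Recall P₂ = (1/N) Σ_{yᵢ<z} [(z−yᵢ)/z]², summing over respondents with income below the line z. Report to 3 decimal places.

Below z: R6,000, R7,000, R10,000 (q = 3 of N = 7).
Gap ratios (z−y)/z: (12000−6000)/12000 = 0.5000; (12000−7000)/12000 = 0.4167; (12000−10000)/12000 = 0.1667.
Squared: 0.2500; 0.1736; 0.0278.
Sum = 0.451389; P₂ = 0.451389 / 7 = 0.064.

0.064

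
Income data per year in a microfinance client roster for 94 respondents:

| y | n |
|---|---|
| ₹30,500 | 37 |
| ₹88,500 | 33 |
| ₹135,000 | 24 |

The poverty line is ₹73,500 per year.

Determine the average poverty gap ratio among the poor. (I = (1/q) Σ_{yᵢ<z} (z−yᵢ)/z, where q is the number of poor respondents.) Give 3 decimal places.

Below z: 37×₹30,500 (q = 37 of N = 94).
Relative gaps: 0.5850 (×37); sum = 21.646259.
I averages over the q = 37 poor units only: 21.646259 / 37 = 0.585.

0.585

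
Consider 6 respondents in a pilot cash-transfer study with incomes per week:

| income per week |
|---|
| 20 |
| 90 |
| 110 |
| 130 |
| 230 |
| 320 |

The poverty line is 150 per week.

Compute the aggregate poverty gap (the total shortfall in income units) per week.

Below the line: 20, 90, 110, 130 (q = 4 of N = 6).
Individual gaps: 150−20 = 130; 150−90 = 60; 150−110 = 40; 150−130 = 20.
Aggregate gap = 250.

250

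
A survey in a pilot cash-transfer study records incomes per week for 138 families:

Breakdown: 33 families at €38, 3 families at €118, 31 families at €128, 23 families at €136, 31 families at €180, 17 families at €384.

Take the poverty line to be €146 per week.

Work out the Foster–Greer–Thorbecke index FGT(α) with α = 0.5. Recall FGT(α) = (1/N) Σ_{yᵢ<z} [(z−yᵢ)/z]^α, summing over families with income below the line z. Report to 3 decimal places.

0.338

Below the line: 33×€38, 3×€118, 31×€128, 23×€136 (q = 90 of N = 138).
Relative gaps: (146−38)/146 = 0.7397 (×33); (146−118)/146 = 0.1918 (×3); (146−128)/146 = 0.1233 (×31); (146−136)/146 = 0.0685 (×23).
Raised to α = 0.5: 0.86007 (×33); 0.43793 (×3); 0.35112 (×31); 0.26171 (×23).
Sum = 46.600403; FGT(0.5) = 46.600403 / 138 = 0.338.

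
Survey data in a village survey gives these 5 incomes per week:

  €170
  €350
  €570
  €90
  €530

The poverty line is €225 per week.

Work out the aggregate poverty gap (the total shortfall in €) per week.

Below z: €90, €170 (q = 2 of N = 5).
Individual gaps: 225−90 = 135; 225−170 = 55.
Aggregate gap = €190.

€190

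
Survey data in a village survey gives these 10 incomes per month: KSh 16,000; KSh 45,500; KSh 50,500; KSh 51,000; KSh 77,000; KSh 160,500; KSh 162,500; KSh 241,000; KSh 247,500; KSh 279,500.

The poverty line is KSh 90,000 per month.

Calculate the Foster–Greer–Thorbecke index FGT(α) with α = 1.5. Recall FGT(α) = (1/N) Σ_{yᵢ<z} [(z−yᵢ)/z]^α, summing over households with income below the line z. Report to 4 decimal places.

Incomes under z: KSh 16,000, KSh 45,500, KSh 50,500, KSh 51,000, KSh 77,000 (q = 5 of N = 10).
Relative gaps: (90000−16000)/90000 = 0.8222; (90000−45500)/90000 = 0.4944; (90000−50500)/90000 = 0.4389; (90000−51000)/90000 = 0.4333; (90000−77000)/90000 = 0.1444.
Raised to α = 1.5: 0.74556; 0.34768; 0.29076; 0.28525; 0.05490.
Sum = 1.724150; FGT(1.5) = 1.724150 / 10 = 0.1724.

0.1724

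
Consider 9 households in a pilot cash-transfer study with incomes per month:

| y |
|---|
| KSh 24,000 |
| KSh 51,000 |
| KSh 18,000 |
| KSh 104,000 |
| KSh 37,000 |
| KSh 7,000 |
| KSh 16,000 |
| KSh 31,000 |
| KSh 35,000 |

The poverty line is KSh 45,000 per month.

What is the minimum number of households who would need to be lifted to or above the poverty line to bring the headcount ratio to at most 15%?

6

7 of the 9 households are poor, so H = 7/9 = 0.778.
A headcount ratio of at most 15% allows at most ⌊0.15 × 9⌋ = 1 poor households.
So at least 7 − 1 = 6 must be lifted.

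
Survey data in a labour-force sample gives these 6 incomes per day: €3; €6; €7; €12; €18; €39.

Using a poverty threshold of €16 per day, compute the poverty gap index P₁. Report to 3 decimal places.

Poor units: €3, €6, €7, €12 (q = 4 of N = 6).
Relative gaps: (16−3)/16 = 0.8125; (16−6)/16 = 0.6250; (16−7)/16 = 0.5625; (16−12)/16 = 0.2500.
Σ = 2.250000. Dividing by the full population N = 6 gives P₁ = 0.375.

0.375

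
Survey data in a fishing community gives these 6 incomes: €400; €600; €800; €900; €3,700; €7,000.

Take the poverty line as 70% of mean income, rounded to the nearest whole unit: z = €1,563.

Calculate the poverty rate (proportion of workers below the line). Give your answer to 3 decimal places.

0.667

4 of the 6 workers have income below €1,563.
H = 4/6 = 0.667.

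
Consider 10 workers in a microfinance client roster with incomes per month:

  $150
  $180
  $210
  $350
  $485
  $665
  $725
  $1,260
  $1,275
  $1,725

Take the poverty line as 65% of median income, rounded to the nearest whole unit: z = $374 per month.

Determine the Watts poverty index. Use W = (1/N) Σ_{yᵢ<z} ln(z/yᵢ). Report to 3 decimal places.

Poor units: $150, $180, $210, $350 (q = 4 of N = 10).
Log gaps: ln(374/150) = 0.9136; ln(374/180) = 0.7313; ln(374/210) = 0.5771; ln(374/350) = 0.0663.
W = 2.288390 / 10 = 0.229.

0.229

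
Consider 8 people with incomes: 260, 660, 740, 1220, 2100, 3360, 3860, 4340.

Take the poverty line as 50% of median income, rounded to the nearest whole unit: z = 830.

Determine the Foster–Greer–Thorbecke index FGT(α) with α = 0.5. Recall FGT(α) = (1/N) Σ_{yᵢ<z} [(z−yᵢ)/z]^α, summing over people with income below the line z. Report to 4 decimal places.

Incomes under z: 260, 660, 740 (q = 3 of N = 8).
Gap ratios (z−y)/z: (830−260)/830 = 0.6867; (830−660)/830 = 0.2048; (830−740)/830 = 0.1084.
Raised to α = 0.5: 0.82870; 0.45257; 0.32929.
Sum = 1.610564; FGT(0.5) = 1.610564 / 8 = 0.2013.

0.2013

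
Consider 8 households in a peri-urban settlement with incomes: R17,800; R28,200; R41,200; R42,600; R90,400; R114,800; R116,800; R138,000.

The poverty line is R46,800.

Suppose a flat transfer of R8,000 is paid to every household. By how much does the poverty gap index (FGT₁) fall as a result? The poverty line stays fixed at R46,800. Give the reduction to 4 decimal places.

0.0689

Before: below the line — R17,800, R28,200, R41,200, R42,600; poverty gap index (FGT₁) = 0.153312.
After the R8,000 transfer: below the line — R25,800, R36,200; poverty gap index (FGT₁) = 0.084402.
Reduction = 0.153312 − 0.084402 = 0.0689.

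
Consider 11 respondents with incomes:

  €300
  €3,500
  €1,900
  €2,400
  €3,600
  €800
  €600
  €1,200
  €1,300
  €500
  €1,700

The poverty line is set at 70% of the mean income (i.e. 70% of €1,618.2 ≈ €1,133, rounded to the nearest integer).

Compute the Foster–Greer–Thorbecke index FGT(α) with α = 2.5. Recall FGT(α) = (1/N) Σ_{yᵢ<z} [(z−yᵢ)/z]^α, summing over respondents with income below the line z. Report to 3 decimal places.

Poor units: €300, €500, €600, €800 (q = 4 of N = 11).
Shortfall ratios: (1133−300)/1133 = 0.7352; (1133−500)/1133 = 0.5587; (1133−600)/1133 = 0.4704; (1133−800)/1133 = 0.2939.
Raised to α = 2.5: 0.46349; 0.23331; 0.15179; 0.04683.
Sum = 0.895419; FGT(2.5) = 0.895419 / 11 = 0.081.

0.081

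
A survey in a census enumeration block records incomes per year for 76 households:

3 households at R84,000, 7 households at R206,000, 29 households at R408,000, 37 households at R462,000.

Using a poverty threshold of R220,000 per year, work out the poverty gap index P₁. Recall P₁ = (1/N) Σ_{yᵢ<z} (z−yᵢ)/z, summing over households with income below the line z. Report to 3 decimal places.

0.030

Below the line: 3×R84,000, 7×R206,000 (q = 10 of N = 76).
Normalized shortfalls: (220000−84000)/220000 = 0.6182 (×3); (220000−206000)/220000 = 0.0636 (×7).
Sum of shortfalls = 2.300000; P₁ averages over all N: 2.300000 / 76 = 0.030.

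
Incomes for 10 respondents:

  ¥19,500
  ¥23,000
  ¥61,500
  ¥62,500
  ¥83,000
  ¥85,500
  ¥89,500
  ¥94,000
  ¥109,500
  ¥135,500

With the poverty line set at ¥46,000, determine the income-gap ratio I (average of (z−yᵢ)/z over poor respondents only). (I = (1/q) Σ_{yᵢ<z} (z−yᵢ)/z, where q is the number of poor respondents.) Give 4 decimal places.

0.5380

Poor units: ¥19,500, ¥23,000 (q = 2 of N = 10).
Relative gaps: 0.5761, 0.5000; sum = 1.076087.
I averages over the q = 2 poor units only: 1.076087 / 2 = 0.5380.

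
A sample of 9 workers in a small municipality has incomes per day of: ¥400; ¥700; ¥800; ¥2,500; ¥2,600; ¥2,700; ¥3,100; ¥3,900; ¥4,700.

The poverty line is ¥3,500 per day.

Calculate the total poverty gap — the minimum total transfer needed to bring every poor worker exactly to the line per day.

¥11,700

Poor units: ¥400, ¥700, ¥800, ¥2,500, ¥2,600, ¥2,700, ¥3,100 (q = 7 of N = 9).
Individual gaps: 3500−400 = 3100; 3500−700 = 2800; 3500−800 = 2700; 3500−2500 = 1000; 3500−2600 = 900; 3500−2700 = 800; 3500−3100 = 400.
Aggregate gap = ¥11,700.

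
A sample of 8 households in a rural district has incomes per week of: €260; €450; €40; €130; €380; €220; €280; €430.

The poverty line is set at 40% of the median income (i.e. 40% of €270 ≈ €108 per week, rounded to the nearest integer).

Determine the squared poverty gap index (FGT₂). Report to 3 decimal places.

Incomes under z: €40 (q = 1 of N = 8).
Normalized shortfalls: (108−40)/108 = 0.6296.
Squared: 0.3964.
Sum = 0.396433; P₂ = 0.396433 / 8 = 0.050.

0.050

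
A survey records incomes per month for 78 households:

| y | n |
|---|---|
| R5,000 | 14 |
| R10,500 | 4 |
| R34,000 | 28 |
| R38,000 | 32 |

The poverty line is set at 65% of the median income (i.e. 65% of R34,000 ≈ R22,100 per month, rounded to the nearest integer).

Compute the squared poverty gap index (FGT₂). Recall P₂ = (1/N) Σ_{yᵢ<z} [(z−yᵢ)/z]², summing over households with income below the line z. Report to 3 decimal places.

Below the line: 14×R5,000, 4×R10,500 (q = 18 of N = 78).
Normalized shortfalls: (22100−5000)/22100 = 0.7738 (×14); (22100−10500)/22100 = 0.5249 (×4).
Squared: 0.5987 (×14); 0.2755 (×4).
Sum = 9.483794; P₂ = 9.483794 / 78 = 0.122.

0.122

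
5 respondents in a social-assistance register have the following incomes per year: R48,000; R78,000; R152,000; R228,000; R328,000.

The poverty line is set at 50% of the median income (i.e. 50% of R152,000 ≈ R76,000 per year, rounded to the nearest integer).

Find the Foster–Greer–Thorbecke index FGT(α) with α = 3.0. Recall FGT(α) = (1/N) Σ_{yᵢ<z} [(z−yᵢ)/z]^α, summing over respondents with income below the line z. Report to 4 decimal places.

0.0100

Below z: R48,000 (q = 1 of N = 5).
Shortfall ratios: (76000−48000)/76000 = 0.3684.
Raised to α = 3.0: 0.05001.
Sum = 0.050007; FGT(3.0) = 0.050007 / 5 = 0.0100.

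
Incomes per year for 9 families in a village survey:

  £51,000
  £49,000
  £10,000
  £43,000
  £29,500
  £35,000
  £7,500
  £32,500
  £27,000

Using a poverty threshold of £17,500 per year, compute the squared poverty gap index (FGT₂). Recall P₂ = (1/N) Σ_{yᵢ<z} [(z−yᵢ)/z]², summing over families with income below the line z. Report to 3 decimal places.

Incomes under z: £7,500, £10,000 (q = 2 of N = 9).
Shortfall ratios: (17500−7500)/17500 = 0.5714; (17500−10000)/17500 = 0.4286.
Squared: 0.3265; 0.1837.
Sum = 0.510204; P₂ = 0.510204 / 9 = 0.057.

0.057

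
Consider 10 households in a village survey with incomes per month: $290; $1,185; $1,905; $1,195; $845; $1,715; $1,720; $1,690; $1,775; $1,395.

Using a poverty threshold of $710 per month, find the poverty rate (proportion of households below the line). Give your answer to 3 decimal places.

1 of the 10 households have income below $710.
H = 1/10 = 0.100.

0.100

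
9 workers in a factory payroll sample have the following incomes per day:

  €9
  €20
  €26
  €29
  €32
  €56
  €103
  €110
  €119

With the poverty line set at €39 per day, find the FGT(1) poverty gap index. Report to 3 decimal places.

Poor units: €9, €20, €26, €29, €32 (q = 5 of N = 9).
Normalized shortfalls: (39−9)/39 = 0.7692; (39−20)/39 = 0.4872; (39−26)/39 = 0.3333; (39−29)/39 = 0.2564; (39−32)/39 = 0.1795.
Sum of shortfalls = 2.025641; P₁ averages over all N: 2.025641 / 9 = 0.225.

0.225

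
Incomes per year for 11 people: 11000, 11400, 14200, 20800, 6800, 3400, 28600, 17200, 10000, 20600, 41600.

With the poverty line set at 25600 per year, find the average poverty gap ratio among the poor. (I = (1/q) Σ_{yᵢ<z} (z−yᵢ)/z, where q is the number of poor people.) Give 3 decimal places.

Below the line: 3400, 6800, 10000, 11000, 11400, 14200, 17200, 20600, 20800 (q = 9 of N = 11).
Shortfall ratios (z−y)/z: 0.8672, 0.7344, 0.6094, 0.5703, 0.5547, 0.4453, 0.3281, 0.1953, 0.1875; sum = 4.492188.
I averages over the q = 9 poor units only: 4.492188 / 9 = 0.499.

0.499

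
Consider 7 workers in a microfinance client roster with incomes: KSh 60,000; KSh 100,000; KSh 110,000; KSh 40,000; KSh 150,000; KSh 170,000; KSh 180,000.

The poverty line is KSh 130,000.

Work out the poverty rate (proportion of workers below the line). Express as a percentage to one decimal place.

57.1%

4 of the 7 workers have income below KSh 130,000.
H = 4/7 = 57.1%.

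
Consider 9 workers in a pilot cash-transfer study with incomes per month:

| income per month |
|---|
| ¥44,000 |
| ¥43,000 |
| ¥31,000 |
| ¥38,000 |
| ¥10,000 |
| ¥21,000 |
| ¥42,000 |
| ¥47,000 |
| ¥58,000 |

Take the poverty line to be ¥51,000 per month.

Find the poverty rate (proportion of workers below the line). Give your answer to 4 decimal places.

8 of the 9 workers have income below ¥51,000.
H = 8/9 = 0.8889.

0.8889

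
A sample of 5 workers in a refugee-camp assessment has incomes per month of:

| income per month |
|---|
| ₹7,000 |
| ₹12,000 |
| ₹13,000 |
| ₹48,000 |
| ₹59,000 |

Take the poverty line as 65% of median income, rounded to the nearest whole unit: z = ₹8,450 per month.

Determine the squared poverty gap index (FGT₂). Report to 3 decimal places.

Incomes under z: ₹7,000 (q = 1 of N = 5).
Relative gaps: (8450−7000)/8450 = 0.1716.
Squared: 0.0294.
Sum = 0.029446; P₂ = 0.029446 / 5 = 0.006.

0.006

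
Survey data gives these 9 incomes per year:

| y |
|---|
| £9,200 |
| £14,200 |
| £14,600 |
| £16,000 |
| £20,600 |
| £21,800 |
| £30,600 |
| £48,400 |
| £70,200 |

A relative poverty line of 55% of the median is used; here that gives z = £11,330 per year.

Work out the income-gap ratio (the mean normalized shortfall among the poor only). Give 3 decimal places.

0.188

Below the line: £9,200 (q = 1 of N = 9).
Relative gaps: 0.1880; sum = 0.187996.
The income-gap ratio divides by q (the poor only): 0.187996 / 1 = 0.188.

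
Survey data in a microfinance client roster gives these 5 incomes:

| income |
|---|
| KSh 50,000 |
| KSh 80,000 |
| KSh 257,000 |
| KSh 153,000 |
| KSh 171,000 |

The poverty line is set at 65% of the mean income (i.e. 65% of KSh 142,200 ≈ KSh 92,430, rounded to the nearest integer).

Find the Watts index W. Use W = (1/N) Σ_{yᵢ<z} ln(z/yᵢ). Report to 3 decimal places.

0.152

Poor units: KSh 50,000, KSh 80,000 (q = 2 of N = 5).
Log gaps: ln(92430/50000) = 0.6144; ln(92430/80000) = 0.1444.
W = 0.758854 / 5 = 0.152.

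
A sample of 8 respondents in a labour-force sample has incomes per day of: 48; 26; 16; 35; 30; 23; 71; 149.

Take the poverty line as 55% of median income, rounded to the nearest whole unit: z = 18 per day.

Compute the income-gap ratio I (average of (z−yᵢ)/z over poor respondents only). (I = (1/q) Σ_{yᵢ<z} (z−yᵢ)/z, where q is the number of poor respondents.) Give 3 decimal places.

0.111

Below the line: 16 (q = 1 of N = 8).
Shortfall ratios (z−y)/z: 0.1111; sum = 0.111111.
I averages over the q = 1 poor units only: 0.111111 / 1 = 0.111.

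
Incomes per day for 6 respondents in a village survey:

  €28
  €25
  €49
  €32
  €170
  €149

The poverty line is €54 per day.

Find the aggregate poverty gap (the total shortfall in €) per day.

€82

Poor units: €25, €28, €32, €49 (q = 4 of N = 6).
Individual gaps: 54−25 = 29; 54−28 = 26; 54−32 = 22; 54−49 = 5.
Aggregate gap = €82.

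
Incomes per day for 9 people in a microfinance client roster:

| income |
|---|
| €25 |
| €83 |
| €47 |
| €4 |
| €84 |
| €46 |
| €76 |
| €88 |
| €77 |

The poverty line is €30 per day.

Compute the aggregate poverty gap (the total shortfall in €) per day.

€31

Below z: €4, €25 (q = 2 of N = 9).
Individual gaps: 30−4 = 26; 30−25 = 5.
Aggregate gap = €31.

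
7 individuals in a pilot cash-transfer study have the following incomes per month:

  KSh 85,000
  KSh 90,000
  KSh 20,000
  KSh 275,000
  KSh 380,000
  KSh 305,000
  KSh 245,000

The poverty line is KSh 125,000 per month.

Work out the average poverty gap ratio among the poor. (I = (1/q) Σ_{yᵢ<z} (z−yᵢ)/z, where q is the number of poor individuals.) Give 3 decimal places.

0.480

Incomes under z: KSh 20,000, KSh 85,000, KSh 90,000 (q = 3 of N = 7).
Shortfall ratios (z−y)/z: 0.8400, 0.3200, 0.2800; sum = 1.440000.
I averages over the q = 3 poor units only: 1.440000 / 3 = 0.480.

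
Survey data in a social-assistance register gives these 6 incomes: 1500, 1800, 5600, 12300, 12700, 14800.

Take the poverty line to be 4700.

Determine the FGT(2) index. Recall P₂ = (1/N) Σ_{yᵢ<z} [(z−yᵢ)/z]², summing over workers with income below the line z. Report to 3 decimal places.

0.141

Below z: 1500, 1800 (q = 2 of N = 6).
Normalized shortfalls: (4700−1500)/4700 = 0.6809; (4700−1800)/4700 = 0.6170.
Squared: 0.4636; 0.3807.
Sum = 0.844273; P₂ = 0.844273 / 6 = 0.141.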